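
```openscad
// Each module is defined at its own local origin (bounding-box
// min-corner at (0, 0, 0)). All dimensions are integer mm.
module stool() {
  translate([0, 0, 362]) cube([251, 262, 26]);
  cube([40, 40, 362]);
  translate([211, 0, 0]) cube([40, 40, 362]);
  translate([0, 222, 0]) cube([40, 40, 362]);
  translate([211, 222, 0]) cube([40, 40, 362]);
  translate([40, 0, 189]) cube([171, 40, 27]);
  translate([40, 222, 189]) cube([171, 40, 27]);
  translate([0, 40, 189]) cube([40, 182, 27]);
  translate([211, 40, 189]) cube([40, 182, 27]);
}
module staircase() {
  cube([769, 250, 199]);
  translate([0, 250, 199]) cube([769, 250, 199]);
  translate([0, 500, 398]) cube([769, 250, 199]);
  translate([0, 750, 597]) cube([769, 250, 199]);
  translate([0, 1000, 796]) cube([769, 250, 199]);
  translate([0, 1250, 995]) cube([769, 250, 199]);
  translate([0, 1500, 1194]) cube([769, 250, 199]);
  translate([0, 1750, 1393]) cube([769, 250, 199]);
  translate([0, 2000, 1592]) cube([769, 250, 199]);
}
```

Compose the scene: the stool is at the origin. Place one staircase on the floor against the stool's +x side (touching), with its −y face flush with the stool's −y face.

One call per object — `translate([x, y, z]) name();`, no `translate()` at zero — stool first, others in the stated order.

stool();
translate([251, 0, 0]) staircase();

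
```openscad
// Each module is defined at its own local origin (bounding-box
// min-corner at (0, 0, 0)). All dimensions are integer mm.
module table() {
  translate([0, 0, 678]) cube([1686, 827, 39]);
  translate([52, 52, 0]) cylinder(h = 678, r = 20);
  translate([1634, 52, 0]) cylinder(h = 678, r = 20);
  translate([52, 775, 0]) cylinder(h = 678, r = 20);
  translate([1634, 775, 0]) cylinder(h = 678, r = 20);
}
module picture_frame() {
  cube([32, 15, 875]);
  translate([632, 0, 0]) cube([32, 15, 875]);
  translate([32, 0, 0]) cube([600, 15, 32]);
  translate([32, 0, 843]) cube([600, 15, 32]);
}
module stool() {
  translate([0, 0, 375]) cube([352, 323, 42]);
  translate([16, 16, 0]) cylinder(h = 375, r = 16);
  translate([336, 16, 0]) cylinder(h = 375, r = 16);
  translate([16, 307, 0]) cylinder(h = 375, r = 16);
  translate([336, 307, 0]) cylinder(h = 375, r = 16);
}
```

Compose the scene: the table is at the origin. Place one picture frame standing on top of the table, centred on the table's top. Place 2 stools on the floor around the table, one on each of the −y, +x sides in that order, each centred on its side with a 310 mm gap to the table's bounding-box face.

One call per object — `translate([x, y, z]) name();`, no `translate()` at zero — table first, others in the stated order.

table();
translate([511, 406, 717]) picture_frame();
translate([667, -633, 0]) stool();
translate([1996, 252, 0]) stool();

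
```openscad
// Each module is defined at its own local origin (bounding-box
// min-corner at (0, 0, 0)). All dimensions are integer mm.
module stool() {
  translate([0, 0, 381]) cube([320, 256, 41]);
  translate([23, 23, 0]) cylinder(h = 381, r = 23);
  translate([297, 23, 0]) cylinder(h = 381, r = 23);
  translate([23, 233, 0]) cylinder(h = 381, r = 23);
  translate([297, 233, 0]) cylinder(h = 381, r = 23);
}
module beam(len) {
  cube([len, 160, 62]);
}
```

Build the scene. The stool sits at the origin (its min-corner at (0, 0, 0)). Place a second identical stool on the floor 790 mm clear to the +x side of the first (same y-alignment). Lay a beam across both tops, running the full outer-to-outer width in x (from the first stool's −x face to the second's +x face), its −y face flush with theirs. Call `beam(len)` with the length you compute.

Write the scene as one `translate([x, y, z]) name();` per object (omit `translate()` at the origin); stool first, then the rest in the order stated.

stool();
translate([1110, 0, 0]) stool();
translate([0, 0, 422]) beam(1430);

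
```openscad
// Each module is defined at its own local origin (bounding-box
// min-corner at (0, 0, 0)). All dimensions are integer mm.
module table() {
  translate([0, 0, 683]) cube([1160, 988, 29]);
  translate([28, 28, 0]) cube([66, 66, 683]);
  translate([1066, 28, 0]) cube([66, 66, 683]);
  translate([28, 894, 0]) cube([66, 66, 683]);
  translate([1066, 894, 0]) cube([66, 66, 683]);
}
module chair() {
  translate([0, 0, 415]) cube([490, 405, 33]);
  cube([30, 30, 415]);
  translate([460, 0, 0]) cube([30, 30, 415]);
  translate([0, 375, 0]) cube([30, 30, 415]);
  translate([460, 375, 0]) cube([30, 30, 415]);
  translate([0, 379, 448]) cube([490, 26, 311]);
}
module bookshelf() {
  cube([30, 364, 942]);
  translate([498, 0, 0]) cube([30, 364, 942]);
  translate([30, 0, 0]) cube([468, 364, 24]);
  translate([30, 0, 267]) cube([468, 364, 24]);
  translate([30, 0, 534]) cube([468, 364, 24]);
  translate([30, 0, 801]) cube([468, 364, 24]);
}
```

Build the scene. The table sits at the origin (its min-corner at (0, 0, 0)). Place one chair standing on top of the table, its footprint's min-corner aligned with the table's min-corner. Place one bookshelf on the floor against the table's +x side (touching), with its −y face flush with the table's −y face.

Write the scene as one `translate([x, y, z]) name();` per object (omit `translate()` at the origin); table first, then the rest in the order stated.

table();
translate([0, 0, 712]) chair();
translate([1160, 0, 0]) bookshelf();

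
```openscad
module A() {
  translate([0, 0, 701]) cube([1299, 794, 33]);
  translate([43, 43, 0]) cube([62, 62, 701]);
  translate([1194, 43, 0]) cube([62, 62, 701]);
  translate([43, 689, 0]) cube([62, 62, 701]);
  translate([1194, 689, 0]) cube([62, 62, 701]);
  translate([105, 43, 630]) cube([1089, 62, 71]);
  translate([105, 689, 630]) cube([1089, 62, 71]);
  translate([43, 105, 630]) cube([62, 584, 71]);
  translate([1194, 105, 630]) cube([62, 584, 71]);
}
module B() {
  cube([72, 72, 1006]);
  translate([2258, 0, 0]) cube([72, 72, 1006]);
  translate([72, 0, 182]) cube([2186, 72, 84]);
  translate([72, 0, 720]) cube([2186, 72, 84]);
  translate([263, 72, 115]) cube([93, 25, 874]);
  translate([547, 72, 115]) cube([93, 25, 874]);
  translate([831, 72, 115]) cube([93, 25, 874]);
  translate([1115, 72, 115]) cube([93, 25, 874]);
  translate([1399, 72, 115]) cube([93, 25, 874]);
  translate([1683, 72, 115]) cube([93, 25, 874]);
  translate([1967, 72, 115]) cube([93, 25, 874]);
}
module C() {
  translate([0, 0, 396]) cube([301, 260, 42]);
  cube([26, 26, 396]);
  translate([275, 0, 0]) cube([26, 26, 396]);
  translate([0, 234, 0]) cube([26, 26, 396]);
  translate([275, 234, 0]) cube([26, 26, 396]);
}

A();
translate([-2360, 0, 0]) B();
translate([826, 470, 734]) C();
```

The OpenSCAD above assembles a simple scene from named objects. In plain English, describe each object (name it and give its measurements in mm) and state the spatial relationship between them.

A is a rectangular dining table. The top is 1299×794×33 mm with its upper surface at z = 734 mm. It stands on four 62×62 mm square legs, each inset 43 mm from the nearest pair of top edges, running from the floor to the underside of the top. Four apron rails, 62 mm thick and 71 mm tall, run between adjacent legs with their top edges flush with the underside of the top and their outer faces flush with the legs' outer faces.

B is a fence section. Two 72×72 mm posts, 1006 mm tall, stand on the floor with a clear span of 2186 mm between their inner faces. Two horizontal rails of 72×84 mm section span the gap between the posts with their undersides at z = 182 mm and z = 720 mm, flush with the posts' −y face. 7 pickets, each 93 mm wide, 25 mm thick and 874 mm tall, are fixed to the +y face of the rails with their bottoms at z = 115 mm, evenly spaced across the span with equal gaps (rounded down to the nearest mm) at the −x end and between each pair — any rounding remainder accumulates at the +x end.

C is a four-legged stool. The seat is 301×260 mm, 42 mm thick, top at z = 438 mm. It stands on four square legs, each 26×26 mm in cross-section, from z = 0 to the seat underside, each flush with a corner of the seat.

The fence section is on the floor beside the table on its −x side. The stool is on top of the table.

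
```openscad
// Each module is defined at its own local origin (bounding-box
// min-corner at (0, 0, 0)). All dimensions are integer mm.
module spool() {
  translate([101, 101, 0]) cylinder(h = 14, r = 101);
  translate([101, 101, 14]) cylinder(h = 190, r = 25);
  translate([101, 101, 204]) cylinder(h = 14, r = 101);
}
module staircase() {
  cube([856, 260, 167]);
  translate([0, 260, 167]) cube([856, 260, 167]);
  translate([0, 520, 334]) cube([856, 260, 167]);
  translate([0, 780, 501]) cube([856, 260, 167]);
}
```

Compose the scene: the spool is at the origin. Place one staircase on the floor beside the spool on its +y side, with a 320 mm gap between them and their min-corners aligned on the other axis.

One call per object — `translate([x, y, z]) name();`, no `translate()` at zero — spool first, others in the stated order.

spool();
translate([0, 522, 0]) staircase();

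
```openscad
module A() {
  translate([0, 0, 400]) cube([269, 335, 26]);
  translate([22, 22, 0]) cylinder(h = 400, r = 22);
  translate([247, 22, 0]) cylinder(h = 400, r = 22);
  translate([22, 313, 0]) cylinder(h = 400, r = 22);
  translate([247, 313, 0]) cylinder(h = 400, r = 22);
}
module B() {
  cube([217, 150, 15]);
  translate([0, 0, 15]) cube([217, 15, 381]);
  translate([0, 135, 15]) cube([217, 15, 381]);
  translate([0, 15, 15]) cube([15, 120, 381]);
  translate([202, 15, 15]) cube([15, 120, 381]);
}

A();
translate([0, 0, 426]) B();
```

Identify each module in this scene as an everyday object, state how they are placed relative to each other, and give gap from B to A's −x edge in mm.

The open box's min-x is at 0; the stool's min-x is 0; gap = 0 mm.

A is a stool. B is an open box. The open box is on top of the stool. The gap from the open box to the stool's −x edge is 0 mm.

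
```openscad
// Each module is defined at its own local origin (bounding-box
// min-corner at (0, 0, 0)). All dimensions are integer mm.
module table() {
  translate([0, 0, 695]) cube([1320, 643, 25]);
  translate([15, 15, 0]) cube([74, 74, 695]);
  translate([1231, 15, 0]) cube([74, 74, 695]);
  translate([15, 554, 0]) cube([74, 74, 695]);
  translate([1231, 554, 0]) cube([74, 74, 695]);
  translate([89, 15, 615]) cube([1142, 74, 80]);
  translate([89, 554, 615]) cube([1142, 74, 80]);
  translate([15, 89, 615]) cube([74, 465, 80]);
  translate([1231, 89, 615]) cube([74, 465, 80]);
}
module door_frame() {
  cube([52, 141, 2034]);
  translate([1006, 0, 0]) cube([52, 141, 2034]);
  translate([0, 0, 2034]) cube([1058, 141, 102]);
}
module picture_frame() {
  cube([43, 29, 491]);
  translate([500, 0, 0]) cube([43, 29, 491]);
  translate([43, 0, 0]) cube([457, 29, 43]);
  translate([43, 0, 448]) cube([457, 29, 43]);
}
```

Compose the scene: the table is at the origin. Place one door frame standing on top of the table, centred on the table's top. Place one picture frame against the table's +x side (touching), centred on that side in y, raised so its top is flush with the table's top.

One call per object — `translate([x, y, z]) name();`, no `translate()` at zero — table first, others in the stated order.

table();
translate([131, 251, 720]) door_frame();
translate([1320, 307, 229]) picture_frame();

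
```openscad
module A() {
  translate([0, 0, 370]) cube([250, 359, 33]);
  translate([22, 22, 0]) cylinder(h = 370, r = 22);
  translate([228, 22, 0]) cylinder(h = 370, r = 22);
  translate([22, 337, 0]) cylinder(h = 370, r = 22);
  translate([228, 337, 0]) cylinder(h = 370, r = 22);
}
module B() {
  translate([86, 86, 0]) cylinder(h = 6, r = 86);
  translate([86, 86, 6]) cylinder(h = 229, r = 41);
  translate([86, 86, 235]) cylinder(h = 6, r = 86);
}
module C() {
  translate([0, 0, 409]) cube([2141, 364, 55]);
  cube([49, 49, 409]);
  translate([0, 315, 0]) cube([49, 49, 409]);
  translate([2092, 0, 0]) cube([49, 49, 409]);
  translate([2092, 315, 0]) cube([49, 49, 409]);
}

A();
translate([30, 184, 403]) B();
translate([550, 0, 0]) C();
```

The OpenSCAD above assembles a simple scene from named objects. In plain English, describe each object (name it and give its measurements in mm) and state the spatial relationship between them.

A is a simple wooden stool: a rectangular seat 250 mm (x) by 359 mm (y), 33 mm thick, top face at z = 403 mm, on four round legs, each 44 mm in diameter. The legs rest on z = 0, each leg's axis is inset half a diameter from the nearest pair of seat edges (so the leg's bounding box is flush with the corner).

B is a spool: two coaxial disc flanges of radius 86 mm and thickness 6 mm, joined by a core cylinder of radius 41 mm and height 229 mm. The lower flange rests on z = 0 and the three cylinders share a vertical axis.

C is a bench: a 2141×364 mm seat slab, 55 mm thick, top at z = 464 mm, on four 49×49 mm square legs flush with the seat corners and standing on z = 0.

The spool is on top of the stool. The bench is on the floor beside the stool on its +x side.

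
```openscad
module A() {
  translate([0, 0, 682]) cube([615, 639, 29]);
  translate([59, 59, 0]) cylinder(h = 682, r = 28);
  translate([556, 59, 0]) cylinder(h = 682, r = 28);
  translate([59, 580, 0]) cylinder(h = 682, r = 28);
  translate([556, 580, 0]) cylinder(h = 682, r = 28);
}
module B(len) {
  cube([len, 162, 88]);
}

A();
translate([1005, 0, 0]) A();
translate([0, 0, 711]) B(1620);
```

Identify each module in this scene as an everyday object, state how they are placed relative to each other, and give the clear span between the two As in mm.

A is a table. B is a beam. A beam spans the tops of two tables. The clear span between the two tables is 390 mm.

Second table starts at x = 1005; first ends at x = 615; clear span = 1005 − 615 = 390 mm.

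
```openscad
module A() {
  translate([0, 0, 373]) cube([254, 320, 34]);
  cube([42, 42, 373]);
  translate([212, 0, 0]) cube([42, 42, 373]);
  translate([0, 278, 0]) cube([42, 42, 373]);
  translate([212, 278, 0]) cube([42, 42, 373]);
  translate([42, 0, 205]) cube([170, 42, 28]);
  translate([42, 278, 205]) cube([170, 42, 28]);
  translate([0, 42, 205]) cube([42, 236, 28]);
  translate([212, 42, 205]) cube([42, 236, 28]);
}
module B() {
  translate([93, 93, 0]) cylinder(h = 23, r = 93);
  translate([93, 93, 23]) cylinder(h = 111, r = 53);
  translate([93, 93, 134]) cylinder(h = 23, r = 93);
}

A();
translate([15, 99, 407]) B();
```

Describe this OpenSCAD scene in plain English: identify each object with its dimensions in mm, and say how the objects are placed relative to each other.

A is a simple wooden stool: a rectangular seat 254 mm (x) by 320 mm (y), 34 mm thick, top face at z = 407 mm, on four square legs, each 42×42 mm in cross-section. The legs rest on z = 0, each flush with a corner of the seat. Four stretchers, 42 mm wide and 28 mm tall, connect adjacent legs with their undersides at z = 205 mm, each running between the inner faces of the legs it joins and aligned with the legs' outer faces on the other axis.

B is a spool: two coaxial disc flanges of radius 93 mm and thickness 23 mm, joined by a core cylinder of radius 53 mm and height 111 mm. The lower flange rests on z = 0 and the three cylinders share a vertical axis.

The spool is on top of the stool.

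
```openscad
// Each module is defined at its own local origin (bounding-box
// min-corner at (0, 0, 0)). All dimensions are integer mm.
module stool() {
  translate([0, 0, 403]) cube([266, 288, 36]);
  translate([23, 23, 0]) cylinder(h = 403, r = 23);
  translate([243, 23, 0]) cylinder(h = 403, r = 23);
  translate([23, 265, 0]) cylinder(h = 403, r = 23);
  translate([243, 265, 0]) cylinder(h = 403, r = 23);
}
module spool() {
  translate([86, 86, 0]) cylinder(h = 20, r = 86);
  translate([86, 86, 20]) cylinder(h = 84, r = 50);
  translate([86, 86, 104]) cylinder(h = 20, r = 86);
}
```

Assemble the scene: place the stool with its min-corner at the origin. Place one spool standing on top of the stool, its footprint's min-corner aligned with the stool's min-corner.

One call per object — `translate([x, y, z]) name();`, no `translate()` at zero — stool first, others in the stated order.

stool();
translate([0, 0, 439]) spool();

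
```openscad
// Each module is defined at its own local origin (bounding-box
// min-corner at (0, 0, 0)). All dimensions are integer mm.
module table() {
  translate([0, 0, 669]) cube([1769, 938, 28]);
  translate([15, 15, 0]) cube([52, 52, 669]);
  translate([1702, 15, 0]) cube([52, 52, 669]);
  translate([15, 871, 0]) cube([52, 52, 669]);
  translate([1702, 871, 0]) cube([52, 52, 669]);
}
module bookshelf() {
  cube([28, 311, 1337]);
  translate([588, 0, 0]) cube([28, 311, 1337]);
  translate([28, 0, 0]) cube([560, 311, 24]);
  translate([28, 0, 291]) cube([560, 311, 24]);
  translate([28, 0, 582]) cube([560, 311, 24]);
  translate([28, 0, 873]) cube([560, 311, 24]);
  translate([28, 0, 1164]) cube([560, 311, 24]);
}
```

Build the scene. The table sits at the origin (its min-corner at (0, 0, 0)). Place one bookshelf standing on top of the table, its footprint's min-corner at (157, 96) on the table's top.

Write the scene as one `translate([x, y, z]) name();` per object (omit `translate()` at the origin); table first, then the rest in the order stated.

table();
translate([157, 96, 697]) bookshelf();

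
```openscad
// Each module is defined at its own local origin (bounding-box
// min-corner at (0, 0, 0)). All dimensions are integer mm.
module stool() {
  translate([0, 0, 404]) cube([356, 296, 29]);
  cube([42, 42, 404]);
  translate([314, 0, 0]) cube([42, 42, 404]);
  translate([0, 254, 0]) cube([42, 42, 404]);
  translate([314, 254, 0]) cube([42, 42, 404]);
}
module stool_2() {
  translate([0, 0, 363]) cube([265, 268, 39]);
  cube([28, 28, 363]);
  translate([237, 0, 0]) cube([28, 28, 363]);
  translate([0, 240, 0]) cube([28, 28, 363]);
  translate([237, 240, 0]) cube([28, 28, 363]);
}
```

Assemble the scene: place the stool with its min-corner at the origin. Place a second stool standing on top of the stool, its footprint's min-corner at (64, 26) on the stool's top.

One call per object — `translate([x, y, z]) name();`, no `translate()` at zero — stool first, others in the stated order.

stool();
translate([64, 26, 433]) stool_2();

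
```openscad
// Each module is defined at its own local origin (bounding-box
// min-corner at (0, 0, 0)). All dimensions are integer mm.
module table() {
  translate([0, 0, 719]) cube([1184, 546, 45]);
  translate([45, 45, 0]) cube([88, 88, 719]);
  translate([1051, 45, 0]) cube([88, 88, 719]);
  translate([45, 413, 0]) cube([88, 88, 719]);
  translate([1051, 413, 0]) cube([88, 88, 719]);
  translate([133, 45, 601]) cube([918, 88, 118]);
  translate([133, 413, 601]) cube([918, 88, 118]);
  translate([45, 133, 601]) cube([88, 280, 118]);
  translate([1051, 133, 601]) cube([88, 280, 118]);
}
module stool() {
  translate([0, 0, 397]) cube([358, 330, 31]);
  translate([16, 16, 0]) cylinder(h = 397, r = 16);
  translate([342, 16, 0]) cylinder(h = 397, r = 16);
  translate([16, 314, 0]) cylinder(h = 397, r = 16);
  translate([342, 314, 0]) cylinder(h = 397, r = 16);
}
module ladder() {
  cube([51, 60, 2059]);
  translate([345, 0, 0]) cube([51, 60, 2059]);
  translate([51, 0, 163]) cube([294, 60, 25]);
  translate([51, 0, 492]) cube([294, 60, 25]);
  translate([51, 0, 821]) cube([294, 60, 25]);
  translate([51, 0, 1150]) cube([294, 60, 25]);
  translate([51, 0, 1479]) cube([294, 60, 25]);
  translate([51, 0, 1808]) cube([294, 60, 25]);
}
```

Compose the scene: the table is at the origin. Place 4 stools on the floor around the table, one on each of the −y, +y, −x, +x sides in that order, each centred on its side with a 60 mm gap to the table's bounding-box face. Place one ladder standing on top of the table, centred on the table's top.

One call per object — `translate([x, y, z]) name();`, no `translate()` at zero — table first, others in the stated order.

table();
translate([413, -390, 0]) stool();
translate([413, 606, 0]) stool();
translate([-418, 108, 0]) stool();
translate([1244, 108, 0]) stool();
translate([394, 243, 764]) ladder();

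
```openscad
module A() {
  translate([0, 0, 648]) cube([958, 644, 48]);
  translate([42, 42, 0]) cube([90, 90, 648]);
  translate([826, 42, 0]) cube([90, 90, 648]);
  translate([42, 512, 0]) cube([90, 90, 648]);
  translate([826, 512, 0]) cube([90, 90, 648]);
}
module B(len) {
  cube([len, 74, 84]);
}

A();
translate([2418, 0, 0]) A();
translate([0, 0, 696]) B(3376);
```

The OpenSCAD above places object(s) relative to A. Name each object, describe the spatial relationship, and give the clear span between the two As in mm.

A is a table. B is a beam. A beam spans the tops of two tables. The clear span between the two tables is 1460 mm.

Second table starts at x = 2418; first ends at x = 958; clear span = 2418 − 958 = 1460 mm.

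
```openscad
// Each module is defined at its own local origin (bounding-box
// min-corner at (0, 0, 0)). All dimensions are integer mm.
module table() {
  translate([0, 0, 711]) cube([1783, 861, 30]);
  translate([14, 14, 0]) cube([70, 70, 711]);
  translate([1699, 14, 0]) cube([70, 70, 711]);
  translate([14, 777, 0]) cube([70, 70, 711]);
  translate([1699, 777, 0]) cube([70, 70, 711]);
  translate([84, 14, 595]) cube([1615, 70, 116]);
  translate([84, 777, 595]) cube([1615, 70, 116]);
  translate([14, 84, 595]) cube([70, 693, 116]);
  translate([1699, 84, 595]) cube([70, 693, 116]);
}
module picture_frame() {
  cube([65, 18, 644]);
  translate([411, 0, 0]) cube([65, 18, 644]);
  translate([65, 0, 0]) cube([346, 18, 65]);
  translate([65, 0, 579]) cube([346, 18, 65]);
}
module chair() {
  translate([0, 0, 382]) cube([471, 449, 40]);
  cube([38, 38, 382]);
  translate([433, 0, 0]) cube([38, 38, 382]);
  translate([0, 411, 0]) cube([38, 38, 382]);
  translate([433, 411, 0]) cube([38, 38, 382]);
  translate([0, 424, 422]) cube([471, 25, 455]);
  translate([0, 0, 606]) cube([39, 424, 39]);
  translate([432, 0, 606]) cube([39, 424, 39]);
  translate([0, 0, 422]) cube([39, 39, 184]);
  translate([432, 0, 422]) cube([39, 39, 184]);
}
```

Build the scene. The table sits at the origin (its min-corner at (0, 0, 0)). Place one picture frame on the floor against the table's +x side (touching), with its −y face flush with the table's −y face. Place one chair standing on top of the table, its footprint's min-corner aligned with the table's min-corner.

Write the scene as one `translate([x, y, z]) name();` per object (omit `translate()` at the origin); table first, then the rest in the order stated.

table();
translate([1783, 0, 0]) picture_frame();
translate([0, 0, 741]) chair();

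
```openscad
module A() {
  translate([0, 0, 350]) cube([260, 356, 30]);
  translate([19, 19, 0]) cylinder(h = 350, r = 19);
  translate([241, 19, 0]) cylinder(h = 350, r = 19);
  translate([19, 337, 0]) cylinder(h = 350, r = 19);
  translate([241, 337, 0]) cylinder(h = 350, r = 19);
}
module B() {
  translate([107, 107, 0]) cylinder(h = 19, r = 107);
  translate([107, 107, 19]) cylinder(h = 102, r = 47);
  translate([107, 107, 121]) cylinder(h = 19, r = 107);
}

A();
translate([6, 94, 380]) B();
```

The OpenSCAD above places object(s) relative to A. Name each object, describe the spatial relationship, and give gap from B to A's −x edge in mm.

The spool's min-x is at 6; the stool's min-x is 0; gap = 6 mm.

A is a stool. B is a spool. The spool is on top of the stool. The gap from the spool to the stool's −x edge is 6 mm.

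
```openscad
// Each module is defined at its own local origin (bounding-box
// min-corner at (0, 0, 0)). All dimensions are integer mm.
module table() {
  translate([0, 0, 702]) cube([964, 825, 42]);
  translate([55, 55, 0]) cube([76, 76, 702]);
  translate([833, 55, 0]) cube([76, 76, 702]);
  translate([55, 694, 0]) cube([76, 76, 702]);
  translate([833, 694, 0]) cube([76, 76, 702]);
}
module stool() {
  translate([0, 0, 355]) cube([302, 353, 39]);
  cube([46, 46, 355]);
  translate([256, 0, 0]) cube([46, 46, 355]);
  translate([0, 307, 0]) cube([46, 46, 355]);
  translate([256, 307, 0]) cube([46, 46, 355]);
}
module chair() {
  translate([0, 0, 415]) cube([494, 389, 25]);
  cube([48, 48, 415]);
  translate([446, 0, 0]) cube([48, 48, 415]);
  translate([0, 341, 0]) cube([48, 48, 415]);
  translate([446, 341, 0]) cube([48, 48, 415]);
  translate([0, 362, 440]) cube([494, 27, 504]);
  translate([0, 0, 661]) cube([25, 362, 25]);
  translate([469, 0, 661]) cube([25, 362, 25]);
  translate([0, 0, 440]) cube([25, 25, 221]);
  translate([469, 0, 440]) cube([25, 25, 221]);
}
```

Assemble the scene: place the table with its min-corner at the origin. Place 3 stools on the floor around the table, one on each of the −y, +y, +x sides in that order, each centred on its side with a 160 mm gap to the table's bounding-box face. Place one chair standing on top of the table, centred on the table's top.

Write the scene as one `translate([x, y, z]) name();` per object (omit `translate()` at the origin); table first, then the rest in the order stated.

table();
translate([331, -513, 0]) stool();
translate([331, 985, 0]) stool();
translate([1124, 236, 0]) stool();
translate([235, 218, 744]) chair();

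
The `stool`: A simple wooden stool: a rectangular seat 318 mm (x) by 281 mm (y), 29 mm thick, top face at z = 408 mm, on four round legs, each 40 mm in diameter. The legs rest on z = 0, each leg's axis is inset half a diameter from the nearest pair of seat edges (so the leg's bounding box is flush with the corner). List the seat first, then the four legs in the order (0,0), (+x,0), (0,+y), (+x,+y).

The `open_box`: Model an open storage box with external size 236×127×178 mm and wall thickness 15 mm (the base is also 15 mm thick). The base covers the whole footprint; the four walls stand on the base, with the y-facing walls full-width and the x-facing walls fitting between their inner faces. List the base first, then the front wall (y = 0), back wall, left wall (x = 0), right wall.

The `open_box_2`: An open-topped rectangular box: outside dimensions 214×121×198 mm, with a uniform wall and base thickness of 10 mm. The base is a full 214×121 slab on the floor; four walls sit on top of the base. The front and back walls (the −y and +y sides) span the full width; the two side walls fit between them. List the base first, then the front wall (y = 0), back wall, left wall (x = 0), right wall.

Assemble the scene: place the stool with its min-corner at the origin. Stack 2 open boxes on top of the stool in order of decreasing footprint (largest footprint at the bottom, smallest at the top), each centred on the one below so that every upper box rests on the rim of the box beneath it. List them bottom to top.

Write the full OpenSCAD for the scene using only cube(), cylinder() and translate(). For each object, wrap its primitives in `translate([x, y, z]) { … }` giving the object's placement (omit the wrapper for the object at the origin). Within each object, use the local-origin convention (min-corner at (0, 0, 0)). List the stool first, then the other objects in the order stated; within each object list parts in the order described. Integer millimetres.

translate([0, 0, 379]) cube([318, 281, 29]);
translate([20, 20, 0]) cylinder(h = 379, r = 20);
translate([298, 20, 0]) cylinder(h = 379, r = 20);
translate([20, 261, 0]) cylinder(h = 379, r = 20);
translate([298, 261, 0]) cylinder(h = 379, r = 20);
translate([41, 77, 408]) {
  cube([236, 127, 15]);
  translate([0, 0, 15]) cube([236, 15, 163]);
  translate([0, 112, 15]) cube([236, 15, 163]);
  translate([0, 15, 15]) cube([15, 97, 163]);
  translate([221, 15, 15]) cube([15, 97, 163]);
}
translate([52, 80, 586]) {
  cube([214, 121, 10]);
  translate([0, 0, 10]) cube([214, 10, 188]);
  translate([0, 111, 10]) cube([214, 10, 188]);
  translate([0, 10, 10]) cube([10, 101, 188]);
  translate([204, 10, 10]) cube([10, 101, 188]);
}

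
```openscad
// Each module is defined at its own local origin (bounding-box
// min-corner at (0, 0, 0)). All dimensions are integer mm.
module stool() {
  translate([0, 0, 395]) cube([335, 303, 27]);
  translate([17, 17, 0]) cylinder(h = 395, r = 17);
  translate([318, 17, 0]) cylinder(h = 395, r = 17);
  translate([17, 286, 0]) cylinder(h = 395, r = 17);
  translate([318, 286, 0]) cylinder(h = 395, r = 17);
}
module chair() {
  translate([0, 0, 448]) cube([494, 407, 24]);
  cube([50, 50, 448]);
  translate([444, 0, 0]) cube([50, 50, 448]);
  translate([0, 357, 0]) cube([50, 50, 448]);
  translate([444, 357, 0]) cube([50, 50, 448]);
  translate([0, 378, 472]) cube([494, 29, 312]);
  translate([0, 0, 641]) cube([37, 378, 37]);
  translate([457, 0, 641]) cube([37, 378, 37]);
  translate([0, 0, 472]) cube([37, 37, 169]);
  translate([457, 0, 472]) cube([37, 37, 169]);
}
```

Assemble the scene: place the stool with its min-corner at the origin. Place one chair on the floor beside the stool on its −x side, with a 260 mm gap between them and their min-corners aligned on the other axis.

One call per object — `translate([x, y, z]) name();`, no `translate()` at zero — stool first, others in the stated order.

stool();
translate([-754, 0, 0]) chair();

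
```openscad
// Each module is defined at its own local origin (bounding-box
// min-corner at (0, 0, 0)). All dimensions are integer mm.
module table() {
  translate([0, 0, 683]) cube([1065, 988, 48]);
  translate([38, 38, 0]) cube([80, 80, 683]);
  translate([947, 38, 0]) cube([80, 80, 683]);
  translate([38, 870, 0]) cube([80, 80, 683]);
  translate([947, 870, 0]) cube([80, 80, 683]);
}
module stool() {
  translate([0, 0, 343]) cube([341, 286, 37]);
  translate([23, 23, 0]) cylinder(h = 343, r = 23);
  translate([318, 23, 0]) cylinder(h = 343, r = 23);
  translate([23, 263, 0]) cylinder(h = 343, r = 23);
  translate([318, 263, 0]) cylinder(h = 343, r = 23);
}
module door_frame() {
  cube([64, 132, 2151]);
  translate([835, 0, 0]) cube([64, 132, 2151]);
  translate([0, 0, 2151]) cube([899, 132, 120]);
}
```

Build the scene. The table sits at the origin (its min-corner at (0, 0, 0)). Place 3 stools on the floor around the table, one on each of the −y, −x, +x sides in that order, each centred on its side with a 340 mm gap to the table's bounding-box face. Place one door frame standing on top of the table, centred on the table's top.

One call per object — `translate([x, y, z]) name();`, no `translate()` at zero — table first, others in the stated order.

table();
translate([362, -626, 0]) stool();
translate([-681, 351, 0]) stool();
translate([1405, 351, 0]) stool();
translate([83, 428, 731]) door_frame();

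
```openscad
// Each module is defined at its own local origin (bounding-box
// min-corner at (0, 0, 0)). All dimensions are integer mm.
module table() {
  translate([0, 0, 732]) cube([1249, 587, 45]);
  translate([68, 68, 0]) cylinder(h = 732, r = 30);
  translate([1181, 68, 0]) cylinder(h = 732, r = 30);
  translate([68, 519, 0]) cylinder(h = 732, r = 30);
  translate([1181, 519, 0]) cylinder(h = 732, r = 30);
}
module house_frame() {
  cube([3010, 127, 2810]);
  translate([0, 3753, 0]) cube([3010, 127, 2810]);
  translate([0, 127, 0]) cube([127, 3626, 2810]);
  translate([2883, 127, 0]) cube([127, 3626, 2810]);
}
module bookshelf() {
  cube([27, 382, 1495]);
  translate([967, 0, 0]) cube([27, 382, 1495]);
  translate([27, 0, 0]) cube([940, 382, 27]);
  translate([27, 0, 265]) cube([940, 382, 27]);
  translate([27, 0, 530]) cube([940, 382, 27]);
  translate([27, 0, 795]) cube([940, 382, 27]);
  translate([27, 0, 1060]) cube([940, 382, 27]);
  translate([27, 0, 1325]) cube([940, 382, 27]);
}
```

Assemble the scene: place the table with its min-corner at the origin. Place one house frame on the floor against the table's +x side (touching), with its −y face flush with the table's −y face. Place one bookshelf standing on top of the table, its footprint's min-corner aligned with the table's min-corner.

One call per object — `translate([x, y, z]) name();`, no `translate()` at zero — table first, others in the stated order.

table();
translate([1249, 0, 0]) house_frame();
translate([0, 0, 777]) bookshelf();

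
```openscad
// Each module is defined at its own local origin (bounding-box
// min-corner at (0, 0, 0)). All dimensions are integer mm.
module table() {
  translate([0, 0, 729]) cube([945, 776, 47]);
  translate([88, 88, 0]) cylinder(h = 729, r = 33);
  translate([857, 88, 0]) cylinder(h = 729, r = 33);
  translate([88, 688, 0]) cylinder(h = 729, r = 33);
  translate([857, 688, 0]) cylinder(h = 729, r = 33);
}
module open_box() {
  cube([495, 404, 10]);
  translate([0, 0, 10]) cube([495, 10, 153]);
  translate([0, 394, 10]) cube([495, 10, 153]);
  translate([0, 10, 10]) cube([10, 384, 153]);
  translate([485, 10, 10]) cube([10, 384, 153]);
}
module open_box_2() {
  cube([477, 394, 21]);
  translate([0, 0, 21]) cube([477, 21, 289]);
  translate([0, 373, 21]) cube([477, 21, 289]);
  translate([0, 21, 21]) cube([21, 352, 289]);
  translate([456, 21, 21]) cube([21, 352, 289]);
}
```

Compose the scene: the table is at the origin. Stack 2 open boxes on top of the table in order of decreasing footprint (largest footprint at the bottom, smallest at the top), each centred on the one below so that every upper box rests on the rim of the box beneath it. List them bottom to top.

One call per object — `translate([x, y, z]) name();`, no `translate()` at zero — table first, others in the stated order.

table();
translate([225, 186, 776]) open_box();
translate([234, 191, 939]) open_box_2();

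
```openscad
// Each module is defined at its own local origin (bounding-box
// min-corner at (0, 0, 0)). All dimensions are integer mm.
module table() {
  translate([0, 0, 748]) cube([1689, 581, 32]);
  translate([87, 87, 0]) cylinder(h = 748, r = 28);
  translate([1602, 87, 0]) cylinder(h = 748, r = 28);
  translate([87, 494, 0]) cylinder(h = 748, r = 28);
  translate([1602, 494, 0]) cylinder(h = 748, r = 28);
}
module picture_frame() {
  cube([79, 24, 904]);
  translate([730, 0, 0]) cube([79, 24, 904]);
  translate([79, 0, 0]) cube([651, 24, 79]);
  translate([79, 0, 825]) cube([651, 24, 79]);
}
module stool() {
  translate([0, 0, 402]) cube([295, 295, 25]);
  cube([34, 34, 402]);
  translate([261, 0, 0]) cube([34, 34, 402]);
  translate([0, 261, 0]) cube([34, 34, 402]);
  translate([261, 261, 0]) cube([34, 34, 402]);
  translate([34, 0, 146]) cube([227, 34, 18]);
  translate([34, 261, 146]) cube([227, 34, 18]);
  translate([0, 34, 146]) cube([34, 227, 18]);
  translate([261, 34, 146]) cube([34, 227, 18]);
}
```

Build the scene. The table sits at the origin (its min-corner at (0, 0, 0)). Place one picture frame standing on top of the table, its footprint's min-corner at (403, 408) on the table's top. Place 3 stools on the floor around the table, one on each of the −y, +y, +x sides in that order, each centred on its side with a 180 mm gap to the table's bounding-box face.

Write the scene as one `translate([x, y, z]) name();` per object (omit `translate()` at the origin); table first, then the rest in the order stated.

table();
translate([403, 408, 780]) picture_frame();
translate([697, -475, 0]) stool();
translate([697, 761, 0]) stool();
translate([1869, 143, 0]) stool();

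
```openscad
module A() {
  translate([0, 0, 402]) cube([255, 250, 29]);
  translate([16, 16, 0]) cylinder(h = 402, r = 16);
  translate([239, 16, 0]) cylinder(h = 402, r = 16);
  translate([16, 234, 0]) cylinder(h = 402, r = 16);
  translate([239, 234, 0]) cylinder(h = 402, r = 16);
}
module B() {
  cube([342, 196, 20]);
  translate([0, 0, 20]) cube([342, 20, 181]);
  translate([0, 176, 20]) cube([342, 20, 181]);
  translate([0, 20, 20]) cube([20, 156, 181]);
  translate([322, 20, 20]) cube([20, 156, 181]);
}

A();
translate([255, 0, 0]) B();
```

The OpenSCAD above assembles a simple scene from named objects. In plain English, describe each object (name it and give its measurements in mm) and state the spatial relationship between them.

A is a four-legged stool. The seat is 255×250 mm, 29 mm thick, top at z = 431 mm. It stands on four round legs, each 32 mm in diameter, from z = 0 to the seat underside, each leg's axis is inset half a diameter from the nearest pair of seat edges (so the leg's bounding box is flush with the corner).

B is an open-topped rectangular box: outside dimensions 342×196×201 mm, with a uniform wall and base thickness of 20 mm. The base is a full 342×196 slab on the floor; four walls sit on top of the base. The front and back walls (the −y and +y sides) span the full width; the two side walls fit between them.

The open box is against the stool's +x side, with their −y faces flush.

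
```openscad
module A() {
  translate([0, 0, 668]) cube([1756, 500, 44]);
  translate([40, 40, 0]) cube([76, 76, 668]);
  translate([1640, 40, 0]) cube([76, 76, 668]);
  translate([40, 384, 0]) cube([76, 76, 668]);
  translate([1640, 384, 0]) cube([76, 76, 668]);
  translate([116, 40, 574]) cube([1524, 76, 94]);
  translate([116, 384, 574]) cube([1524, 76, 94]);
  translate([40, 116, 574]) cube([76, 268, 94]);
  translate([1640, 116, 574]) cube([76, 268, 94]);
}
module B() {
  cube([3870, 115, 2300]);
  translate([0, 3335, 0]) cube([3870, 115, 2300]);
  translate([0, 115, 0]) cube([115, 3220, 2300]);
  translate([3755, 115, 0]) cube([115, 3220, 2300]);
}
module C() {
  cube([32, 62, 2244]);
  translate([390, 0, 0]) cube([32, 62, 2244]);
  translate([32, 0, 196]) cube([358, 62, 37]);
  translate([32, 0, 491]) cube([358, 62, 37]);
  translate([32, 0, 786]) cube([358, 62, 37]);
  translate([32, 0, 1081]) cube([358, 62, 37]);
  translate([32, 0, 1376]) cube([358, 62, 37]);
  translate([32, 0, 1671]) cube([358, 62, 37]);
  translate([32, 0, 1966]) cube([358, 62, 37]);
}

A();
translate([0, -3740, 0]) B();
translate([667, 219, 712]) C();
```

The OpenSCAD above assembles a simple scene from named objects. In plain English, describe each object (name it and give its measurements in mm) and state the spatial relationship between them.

A is a rectangular dining table. The top is 1756×500×44 mm with its upper surface at z = 712 mm. It stands on four 76×76 mm square legs, each inset 40 mm from the nearest pair of top edges, running from the floor to the underside of the top. Four apron rails, 76 mm thick and 94 mm tall, run between adjacent legs with their top edges flush with the underside of the top and their outer faces flush with the legs' outer faces.

B is the wall frame of a small rectangular building: four walls, each 2300 mm tall and 115 mm thick, enclosing a footprint 3870 mm (x) by 3450 mm (y) outside-to-outside, with no floor or roof. The front and back walls (the −y and +y sides) span the full width; the two side walls fit between them.

C is a wooden ladder with two side rails of 32×62 mm section and 2244 mm height, set 422 mm apart overall. Between them run 7 rectangular rungs (62 mm deep, 37 mm thick), front faces flush with the rails' −y face. The bottom of the first rung is 196 mm above the floor and each subsequent rung is 295 mm higher than the one below.

The house frame is on the floor beside the table on its −y side. The ladder is on top of the table, centred.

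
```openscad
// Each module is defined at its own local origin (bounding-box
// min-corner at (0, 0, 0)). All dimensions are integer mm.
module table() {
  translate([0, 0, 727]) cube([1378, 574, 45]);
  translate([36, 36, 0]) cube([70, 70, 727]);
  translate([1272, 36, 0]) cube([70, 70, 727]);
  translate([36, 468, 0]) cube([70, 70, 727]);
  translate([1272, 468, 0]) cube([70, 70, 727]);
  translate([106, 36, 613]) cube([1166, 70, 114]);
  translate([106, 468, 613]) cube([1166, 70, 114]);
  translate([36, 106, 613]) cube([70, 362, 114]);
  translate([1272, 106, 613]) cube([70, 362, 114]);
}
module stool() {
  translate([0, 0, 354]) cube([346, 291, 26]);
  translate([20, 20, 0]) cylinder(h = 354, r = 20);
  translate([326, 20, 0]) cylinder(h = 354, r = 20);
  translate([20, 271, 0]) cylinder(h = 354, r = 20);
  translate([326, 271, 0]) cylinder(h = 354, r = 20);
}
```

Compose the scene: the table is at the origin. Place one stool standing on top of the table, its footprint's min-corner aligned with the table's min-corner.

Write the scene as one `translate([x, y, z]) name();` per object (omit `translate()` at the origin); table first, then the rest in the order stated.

table();
translate([0, 0, 772]) stool();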